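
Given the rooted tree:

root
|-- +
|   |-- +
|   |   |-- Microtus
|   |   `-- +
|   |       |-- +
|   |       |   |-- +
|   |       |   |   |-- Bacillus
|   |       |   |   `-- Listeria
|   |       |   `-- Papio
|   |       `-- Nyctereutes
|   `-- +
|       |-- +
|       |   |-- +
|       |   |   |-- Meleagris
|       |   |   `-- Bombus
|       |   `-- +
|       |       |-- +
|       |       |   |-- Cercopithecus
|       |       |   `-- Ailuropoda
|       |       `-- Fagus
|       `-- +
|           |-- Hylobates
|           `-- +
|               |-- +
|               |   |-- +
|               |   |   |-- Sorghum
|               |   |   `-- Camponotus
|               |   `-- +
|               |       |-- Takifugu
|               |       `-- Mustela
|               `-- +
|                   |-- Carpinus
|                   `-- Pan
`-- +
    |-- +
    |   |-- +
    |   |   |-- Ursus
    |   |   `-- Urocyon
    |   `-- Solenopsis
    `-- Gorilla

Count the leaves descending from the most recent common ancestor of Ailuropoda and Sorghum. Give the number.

12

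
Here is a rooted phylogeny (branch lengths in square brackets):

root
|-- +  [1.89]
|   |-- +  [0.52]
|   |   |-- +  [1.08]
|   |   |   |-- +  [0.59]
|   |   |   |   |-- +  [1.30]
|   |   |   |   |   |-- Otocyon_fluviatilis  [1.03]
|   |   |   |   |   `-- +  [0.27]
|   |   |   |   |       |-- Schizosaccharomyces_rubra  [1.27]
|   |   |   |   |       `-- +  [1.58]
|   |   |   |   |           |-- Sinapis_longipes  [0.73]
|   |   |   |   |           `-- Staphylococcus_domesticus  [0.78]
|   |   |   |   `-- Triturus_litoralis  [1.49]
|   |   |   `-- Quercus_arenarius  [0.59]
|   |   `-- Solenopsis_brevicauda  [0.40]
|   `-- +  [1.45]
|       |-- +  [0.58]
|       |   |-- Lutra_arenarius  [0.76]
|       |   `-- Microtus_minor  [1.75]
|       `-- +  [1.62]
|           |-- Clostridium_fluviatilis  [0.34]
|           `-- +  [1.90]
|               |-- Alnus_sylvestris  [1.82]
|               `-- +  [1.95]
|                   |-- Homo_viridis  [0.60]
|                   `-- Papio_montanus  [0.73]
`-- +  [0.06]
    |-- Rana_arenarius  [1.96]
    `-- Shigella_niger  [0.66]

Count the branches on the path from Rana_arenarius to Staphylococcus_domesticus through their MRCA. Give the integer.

The MRCA of Rana_arenarius and Staphylococcus_domesticus is the root of the tree.
From Rana_arenarius up to that node: 2 branches. From Staphylococcus_domesticus up to the same node: 8 branches. Total: 2 + 8 = 10.

10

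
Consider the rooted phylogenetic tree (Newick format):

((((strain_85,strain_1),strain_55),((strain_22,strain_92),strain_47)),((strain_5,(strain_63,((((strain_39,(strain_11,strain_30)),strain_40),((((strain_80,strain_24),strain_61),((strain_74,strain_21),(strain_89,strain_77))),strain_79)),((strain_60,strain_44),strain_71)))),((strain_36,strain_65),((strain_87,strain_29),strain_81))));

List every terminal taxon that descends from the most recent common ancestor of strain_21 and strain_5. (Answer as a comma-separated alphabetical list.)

Tracing strain_21: it sits inside (strain_74,strain_21).
Tracing strain_5: it sits inside (strain_5,(strain_63,((((strain_39,(strain_11,strain_30)),strain_40),((((strain_80,strain_24),strain_61),((strain_74,strain_21),(strain_89,strain_77))),strain_79)),((strain_60,strain_44),strain_71)))).
The smallest clade enclosing both is (strain_5,(strain_63,((((strain_39,(strain_11,strain_30)),strain_40),((((strain_80,strain_24),strain_61),((strain_74,strain_21),(strain_89,strain_77))),strain_79)),((strain_60,strain_44),strain_71)))); the answer is its 17 terminal taxa in alphabetical order.

strain_11, strain_21, strain_24, strain_30, strain_39, strain_40, strain_44, strain_5, strain_60, strain_61, strain_63, strain_71, strain_74, strain_77, strain_79, strain_80, strain_89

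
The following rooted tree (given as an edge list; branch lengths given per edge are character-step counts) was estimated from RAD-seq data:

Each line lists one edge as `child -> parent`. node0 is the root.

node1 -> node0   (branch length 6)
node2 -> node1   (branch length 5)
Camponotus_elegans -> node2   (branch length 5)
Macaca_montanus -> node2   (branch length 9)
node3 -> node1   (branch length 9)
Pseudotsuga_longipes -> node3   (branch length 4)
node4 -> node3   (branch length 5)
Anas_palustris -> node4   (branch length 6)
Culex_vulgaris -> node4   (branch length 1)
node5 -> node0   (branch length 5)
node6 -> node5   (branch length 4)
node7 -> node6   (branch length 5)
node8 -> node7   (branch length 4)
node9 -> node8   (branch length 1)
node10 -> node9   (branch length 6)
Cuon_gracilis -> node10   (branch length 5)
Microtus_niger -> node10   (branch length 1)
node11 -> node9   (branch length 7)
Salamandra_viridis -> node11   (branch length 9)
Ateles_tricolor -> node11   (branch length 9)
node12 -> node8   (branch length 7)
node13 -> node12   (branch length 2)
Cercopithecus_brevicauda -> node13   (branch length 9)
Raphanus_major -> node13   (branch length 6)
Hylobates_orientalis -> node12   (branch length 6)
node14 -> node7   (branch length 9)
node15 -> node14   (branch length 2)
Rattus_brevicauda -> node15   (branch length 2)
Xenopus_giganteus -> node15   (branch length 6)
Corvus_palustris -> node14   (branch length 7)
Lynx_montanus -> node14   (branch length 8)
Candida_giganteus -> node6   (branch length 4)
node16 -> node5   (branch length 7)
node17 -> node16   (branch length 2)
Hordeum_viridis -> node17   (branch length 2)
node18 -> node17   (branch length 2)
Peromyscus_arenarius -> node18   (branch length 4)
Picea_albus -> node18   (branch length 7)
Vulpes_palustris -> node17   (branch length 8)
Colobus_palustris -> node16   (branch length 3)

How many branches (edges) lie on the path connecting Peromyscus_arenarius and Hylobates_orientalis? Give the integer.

9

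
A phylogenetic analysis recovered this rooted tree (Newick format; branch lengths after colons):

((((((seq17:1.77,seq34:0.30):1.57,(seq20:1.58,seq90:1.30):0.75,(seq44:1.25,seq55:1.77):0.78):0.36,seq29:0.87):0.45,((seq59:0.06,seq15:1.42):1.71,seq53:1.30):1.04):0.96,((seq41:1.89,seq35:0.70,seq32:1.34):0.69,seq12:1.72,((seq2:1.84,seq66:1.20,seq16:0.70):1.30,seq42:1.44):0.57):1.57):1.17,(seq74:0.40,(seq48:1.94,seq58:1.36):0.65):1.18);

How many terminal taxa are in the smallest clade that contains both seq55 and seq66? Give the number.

The MRCA of seq55 and seq66 is the node subtending (((((seq17,seq34),(seq20,seq90),(seq44,seq55)),seq29),((seq59,seq15),seq53)),((seq41,seq35,seq32),seq12,((seq2,seq66,seq16),seq42))).
That clade contains 18 terminal taxa: seq12, seq15, seq16, seq17, seq2, seq20, seq29, seq32, seq34, seq35, seq41, seq42, seq44, seq53, seq55, seq59, seq66, seq90.

18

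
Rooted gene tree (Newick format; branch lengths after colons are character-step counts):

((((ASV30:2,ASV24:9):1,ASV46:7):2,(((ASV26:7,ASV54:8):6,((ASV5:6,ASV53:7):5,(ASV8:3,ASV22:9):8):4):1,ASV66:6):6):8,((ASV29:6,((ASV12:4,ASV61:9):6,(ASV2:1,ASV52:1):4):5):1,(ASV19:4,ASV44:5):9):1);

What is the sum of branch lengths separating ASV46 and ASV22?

The path runs ASV46 → … → MRCA → … → ASV22; the MRCA is the node subtending (((ASV30,ASV24),ASV46),(((ASV26,ASV54),((ASV5,ASV53),(ASV8,ASV22))),ASV66)).
Branch lengths along that path: 7 + 2 + 6 + 1 + 4 + 8 + 9 = 37.

37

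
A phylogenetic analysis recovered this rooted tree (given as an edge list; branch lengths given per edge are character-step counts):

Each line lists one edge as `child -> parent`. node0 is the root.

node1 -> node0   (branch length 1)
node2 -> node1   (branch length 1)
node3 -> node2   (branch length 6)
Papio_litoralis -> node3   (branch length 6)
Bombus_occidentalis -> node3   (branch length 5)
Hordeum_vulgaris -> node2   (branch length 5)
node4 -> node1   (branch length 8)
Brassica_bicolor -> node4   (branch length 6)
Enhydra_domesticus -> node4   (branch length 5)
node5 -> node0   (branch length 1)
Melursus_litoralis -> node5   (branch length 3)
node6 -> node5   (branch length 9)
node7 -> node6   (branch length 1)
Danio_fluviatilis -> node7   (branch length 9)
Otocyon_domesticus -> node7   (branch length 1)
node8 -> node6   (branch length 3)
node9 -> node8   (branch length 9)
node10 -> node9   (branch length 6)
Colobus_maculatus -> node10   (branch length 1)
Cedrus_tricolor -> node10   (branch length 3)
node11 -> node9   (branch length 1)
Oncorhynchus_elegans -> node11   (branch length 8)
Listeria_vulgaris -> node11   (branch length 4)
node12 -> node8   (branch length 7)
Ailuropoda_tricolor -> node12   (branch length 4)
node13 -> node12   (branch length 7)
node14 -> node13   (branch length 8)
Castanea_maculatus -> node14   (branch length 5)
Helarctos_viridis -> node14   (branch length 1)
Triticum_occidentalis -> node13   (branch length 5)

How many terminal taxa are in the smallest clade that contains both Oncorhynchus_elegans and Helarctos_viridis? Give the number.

8

The MRCA of Oncorhynchus_elegans and Helarctos_viridis is the node subtending (((Colobus_maculatus,Cedrus_tricolor),(Oncorhynchus_elegans,Listeria_vulgaris)),(Ailuropoda_tricolor,((Castanea_maculatus,Helarctos_viridis),Triticum_occidentalis))).
That clade contains 8 terminal taxa: Ailuropoda_tricolor, Castanea_maculatus, Cedrus_tricolor, Colobus_maculatus, Helarctos_viridis, Listeria_vulgaris, Oncorhynchus_elegans, Triticum_occidentalis.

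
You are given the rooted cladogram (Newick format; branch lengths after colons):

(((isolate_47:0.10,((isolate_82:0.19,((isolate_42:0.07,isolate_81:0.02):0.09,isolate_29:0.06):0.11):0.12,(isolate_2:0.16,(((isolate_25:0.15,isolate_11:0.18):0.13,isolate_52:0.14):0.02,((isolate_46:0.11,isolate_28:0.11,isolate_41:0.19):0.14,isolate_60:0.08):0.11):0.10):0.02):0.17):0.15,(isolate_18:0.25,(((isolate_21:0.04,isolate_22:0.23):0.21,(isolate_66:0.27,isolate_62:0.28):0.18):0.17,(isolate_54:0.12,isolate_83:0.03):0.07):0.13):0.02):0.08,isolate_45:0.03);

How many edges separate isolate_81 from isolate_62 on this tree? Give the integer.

11

The MRCA of isolate_81 and isolate_62 is the node subtending ((isolate_47,((isolate_82,((isolate_42,isolate_81),isolate_29)),(isolate_2,(((isolate_25,isolate_11),isolate_52),((isolate_46,isolate_28,isolate_41),isolate_60))))),(isolate_18,(((isolate_21,isolate_22),(isolate_66,isolate_62)),(isolate_54,isolate_83)))).
From isolate_81 up to that node: 6 branches. From isolate_62 up to the same node: 5 branches. Total: 6 + 5 = 11.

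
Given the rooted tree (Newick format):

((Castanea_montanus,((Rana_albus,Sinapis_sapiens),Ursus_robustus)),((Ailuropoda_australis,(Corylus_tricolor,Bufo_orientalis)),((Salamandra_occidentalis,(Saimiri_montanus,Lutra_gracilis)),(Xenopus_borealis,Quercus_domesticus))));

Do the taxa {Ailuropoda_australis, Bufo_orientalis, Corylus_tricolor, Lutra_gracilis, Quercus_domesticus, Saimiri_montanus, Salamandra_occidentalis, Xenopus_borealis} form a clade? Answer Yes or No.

Yes

The most recent common ancestor of these taxa subtends ((Ailuropoda_australis,(Corylus_tricolor,Bufo_orientalis)),((Salamandra_occidentalis,(Saimiri_montanus,Lutra_gracilis)),(Xenopus_borealis,Quercus_domesticus))).
That clade has exactly 8 tips — every listed taxon and nothing else — so the group is monophyletic.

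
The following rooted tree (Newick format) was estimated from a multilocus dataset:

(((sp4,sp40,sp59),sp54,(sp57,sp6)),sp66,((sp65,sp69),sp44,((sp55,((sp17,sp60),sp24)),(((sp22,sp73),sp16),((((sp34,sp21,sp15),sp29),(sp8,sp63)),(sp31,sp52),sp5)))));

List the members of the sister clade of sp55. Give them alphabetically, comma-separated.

sp17, sp24, sp60

sp55 attaches to the tree at the node subtending (sp55,((sp17,sp60),sp24)).
The other lineage descending from that same node — the sister group — is ((sp17,sp60),sp24); its 3 tips in alphabetical order are the answer.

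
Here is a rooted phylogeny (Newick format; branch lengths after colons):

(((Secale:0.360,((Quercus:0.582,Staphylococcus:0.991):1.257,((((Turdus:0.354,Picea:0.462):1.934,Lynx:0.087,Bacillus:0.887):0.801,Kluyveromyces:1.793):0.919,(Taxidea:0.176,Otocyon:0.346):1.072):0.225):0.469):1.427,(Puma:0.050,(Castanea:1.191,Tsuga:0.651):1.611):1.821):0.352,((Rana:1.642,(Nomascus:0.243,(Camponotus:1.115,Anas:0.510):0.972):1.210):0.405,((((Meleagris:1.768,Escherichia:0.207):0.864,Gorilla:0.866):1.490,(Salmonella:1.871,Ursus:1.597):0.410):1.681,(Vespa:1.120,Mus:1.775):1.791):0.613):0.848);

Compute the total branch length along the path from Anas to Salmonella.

The path runs Anas → … → MRCA → … → Salmonella; the MRCA is the node subtending ((Rana,(Nomascus,(Camponotus,Anas))),((((Meleagris,Escherichia),Gorilla),(Salmonella,Ursus)),(Vespa,Mus))).
Branch lengths along that path: 0.510 + 0.972 + 1.210 + 0.405 + 0.613 + 1.681 + 0.410 + 1.871 = 7.672.

7.672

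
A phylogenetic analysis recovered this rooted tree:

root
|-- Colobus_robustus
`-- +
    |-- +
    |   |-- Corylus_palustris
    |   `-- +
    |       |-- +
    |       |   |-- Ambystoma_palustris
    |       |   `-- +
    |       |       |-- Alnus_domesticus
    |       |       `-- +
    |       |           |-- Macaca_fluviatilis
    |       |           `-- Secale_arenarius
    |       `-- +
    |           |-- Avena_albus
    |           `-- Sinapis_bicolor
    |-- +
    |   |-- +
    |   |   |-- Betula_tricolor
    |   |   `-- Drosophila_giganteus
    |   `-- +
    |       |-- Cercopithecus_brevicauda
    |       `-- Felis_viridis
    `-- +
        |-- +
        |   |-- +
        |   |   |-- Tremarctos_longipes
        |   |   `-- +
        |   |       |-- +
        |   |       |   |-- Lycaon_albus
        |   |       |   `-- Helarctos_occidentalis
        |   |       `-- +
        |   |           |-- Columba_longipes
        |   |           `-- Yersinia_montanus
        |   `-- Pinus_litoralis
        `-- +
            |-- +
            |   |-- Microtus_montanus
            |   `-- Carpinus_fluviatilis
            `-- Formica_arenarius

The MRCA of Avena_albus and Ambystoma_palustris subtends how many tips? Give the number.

6

The MRCA of Avena_albus and Ambystoma_palustris is the node subtending ((Ambystoma_palustris,(Alnus_domesticus,(Macaca_fluviatilis,Secale_arenarius))),(Avena_albus,Sinapis_bicolor)).
That clade contains 6 terminal taxa: Alnus_domesticus, Ambystoma_palustris, Avena_albus, Macaca_fluviatilis, Secale_arenarius, Sinapis_bicolor.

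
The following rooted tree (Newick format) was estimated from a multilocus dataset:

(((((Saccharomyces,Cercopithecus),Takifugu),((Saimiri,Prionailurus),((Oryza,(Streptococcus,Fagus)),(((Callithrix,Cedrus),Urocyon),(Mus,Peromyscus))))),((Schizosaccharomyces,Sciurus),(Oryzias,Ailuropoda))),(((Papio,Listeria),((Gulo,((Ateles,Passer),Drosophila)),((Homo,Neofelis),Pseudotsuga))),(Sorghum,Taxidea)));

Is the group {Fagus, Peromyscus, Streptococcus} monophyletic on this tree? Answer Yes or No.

No

The MRCA of the listed taxa subtends ((Oryza,(Streptococcus,Fagus)),(((Callithrix,Cedrus),Urocyon),(Mus,Peromyscus))).
That clade also contains Callithrix, Cedrus, Mus, Oryza, Urocyon, which are not in the proposed group, so the group is not monophyletic.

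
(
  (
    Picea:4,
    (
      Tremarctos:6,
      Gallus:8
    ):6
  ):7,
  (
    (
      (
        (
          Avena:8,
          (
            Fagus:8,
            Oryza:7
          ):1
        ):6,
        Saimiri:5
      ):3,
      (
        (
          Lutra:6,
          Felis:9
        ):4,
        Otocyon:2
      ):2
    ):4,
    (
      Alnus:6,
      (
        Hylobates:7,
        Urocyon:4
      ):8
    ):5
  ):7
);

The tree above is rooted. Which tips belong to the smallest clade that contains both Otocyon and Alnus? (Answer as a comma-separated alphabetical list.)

Alnus, Avena, Fagus, Felis, Hylobates, Lutra, Oryza, Otocyon, Saimiri, Urocyon

Tracing Otocyon: it sits inside ((Lutra,Felis),Otocyon).
Tracing Alnus: it sits inside (Alnus,(Hylobates,Urocyon)).
The smallest clade enclosing both is ((((Avena,(Fagus,Oryza)),Saimiri),((Lutra,Felis),Otocyon)),(Alnus,(Hylobates,Urocyon))); the answer is its 10 terminal taxa in alphabetical order.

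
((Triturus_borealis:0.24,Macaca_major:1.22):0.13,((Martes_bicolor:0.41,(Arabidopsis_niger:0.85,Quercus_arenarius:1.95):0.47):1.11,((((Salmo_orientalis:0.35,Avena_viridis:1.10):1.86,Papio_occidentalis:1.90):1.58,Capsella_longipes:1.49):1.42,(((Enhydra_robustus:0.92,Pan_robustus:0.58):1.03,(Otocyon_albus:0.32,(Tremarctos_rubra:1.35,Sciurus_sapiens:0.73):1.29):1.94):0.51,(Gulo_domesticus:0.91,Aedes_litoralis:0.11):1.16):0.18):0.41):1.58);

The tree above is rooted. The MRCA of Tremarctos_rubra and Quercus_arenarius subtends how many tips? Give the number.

The MRCA of Tremarctos_rubra and Quercus_arenarius is the node subtending ((Martes_bicolor,(Arabidopsis_niger,Quercus_arenarius)),((((Salmo_orientalis,Avena_viridis),Papio_occidentalis),Capsella_longipes),(((Enhydra_robustus,Pan_robustus),(Otocyon_albus,(Tremarctos_rubra,Sciurus_sapiens))),(Gulo_domesticus,Aedes_litoralis)))).
That clade contains 14 terminal taxa: Aedes_litoralis, Arabidopsis_niger, Avena_viridis, Capsella_longipes, Enhydra_robustus, Gulo_domesticus, Martes_bicolor, Otocyon_albus, Pan_robustus, Papio_occidentalis, Quercus_arenarius, Salmo_orientalis, Sciurus_sapiens, Tremarctos_rubra.

14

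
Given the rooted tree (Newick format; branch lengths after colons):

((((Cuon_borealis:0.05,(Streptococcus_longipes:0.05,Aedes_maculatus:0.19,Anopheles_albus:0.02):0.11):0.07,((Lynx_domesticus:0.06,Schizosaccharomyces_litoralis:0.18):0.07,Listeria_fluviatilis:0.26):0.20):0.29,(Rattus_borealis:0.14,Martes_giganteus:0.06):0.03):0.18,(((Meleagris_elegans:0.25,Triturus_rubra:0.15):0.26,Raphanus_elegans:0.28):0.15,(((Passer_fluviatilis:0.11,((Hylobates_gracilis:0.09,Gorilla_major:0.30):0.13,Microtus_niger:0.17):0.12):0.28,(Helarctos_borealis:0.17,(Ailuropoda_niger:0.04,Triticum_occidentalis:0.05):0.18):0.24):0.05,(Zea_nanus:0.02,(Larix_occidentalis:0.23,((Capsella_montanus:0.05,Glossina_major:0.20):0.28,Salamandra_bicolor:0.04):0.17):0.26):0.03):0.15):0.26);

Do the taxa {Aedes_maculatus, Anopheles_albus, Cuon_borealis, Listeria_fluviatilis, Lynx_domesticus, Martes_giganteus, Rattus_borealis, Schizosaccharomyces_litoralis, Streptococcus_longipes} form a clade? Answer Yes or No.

Yes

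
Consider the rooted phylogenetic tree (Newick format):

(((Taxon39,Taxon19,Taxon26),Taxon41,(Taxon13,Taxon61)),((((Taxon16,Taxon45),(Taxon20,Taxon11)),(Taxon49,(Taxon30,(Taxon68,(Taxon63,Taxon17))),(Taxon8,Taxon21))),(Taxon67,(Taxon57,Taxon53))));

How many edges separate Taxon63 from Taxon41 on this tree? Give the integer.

9

The MRCA of Taxon63 and Taxon41 is the root of the tree.
From Taxon63 up to that node: 7 branches. From Taxon41 up to the same node: 2 branches. Total: 7 + 2 = 9.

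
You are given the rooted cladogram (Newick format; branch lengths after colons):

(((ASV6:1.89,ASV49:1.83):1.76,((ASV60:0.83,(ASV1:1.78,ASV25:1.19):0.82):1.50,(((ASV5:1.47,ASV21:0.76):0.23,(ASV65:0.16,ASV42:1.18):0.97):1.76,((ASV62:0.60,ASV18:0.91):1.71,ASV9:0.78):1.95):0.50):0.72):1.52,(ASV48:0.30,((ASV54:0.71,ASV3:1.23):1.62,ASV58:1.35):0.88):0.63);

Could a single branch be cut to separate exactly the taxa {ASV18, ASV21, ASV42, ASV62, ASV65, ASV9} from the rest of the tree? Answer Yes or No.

No

The MRCA of the listed taxa subtends (((ASV5,ASV21),(ASV65,ASV42)),((ASV62,ASV18),ASV9)).
That clade also contains ASV5, which is not in the proposed group, so the group is not monophyletic.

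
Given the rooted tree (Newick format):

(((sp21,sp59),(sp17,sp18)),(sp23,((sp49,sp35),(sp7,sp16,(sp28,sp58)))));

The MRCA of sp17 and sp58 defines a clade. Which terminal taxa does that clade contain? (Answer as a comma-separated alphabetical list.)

Tracing sp17: it sits inside (sp17,sp18).
Tracing sp58: it sits inside (sp28,sp58).
The smallest clade enclosing both is the whole tree (their MRCA is the root), so the answer is all 11 tips in alphabetical order.

sp16, sp17, sp18, sp21, sp23, sp28, sp35, sp49, sp58, sp59, sp7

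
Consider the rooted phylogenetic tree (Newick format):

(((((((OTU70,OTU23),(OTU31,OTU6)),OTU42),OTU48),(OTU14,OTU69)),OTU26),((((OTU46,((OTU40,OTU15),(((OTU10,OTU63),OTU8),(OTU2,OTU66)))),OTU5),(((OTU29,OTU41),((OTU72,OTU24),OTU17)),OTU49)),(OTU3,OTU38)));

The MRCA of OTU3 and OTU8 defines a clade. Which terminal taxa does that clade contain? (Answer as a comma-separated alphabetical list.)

Tracing OTU3: it sits inside (OTU3,OTU38).
Tracing OTU8: it sits inside ((OTU10,OTU63),OTU8).
The smallest clade enclosing both is ((((OTU46,((OTU40,OTU15),(((OTU10,OTU63),OTU8),(OTU2,OTU66)))),OTU5),(((OTU29,OTU41),((OTU72,OTU24),OTU17)),OTU49)),(OTU3,OTU38)); the answer is its 17 terminal taxa in alphabetical order.

OTU10, OTU15, OTU17, OTU2, OTU24, OTU29, OTU3, OTU38, OTU40, OTU41, OTU46, OTU49, OTU5, OTU63, OTU66, OTU72, OTU8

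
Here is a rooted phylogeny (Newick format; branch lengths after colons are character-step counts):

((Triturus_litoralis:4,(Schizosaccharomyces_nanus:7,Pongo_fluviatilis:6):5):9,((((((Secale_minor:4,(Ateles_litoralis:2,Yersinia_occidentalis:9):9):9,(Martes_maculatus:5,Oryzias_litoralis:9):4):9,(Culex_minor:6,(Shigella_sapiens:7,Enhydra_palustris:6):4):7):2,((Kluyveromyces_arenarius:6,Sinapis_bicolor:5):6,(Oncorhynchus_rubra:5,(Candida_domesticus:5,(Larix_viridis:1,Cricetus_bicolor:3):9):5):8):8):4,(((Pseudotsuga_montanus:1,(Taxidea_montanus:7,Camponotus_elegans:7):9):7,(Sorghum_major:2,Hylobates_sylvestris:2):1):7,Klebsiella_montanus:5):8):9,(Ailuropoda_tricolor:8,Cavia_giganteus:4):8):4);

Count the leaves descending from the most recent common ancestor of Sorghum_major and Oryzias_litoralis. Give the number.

20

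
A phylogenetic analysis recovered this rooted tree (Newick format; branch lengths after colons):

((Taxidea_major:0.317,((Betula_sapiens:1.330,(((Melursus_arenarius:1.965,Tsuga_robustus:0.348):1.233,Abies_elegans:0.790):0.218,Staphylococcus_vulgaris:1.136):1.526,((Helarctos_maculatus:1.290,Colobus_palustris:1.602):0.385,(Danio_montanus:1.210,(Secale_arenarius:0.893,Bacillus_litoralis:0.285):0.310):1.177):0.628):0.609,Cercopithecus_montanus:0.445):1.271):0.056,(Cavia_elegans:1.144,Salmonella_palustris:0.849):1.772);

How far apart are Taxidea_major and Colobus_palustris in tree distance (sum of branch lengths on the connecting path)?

4.812

The path runs Taxidea_major → … → MRCA → … → Colobus_palustris; the MRCA is the node subtending (Taxidea_major,((Betula_sapiens,(((Melursus_arenarius,Tsuga_robustus),Abies_elegans),Staphylococcus_vulgaris),((Helarctos_maculatus,Colobus_palustris),(Danio_montanus,(Secale_arenarius,Bacillus_litoralis)))),Cercopithecus_montanus)).
Branch lengths along that path: 0.317 + 1.271 + 0.609 + 0.628 + 0.385 + 1.602 = 4.812.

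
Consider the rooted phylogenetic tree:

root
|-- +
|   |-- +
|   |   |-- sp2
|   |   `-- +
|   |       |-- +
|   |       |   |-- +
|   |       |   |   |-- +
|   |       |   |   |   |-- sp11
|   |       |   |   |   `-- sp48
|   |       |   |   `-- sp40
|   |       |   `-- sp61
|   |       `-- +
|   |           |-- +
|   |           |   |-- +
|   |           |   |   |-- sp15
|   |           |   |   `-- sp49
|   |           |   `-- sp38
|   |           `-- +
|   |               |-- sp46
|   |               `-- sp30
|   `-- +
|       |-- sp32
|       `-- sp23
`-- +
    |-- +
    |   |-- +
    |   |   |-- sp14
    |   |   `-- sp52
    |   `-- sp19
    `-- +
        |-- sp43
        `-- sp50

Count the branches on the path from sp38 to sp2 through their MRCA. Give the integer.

5

The MRCA of sp38 and sp2 is the node subtending (sp2,((((sp11,sp48),sp40),sp61),(((sp15,sp49),sp38),(sp46,sp30)))).
From sp38 up to that node: 4 branches. From sp2 up to the same node: 1 branch. Total: 4 + 1 = 5.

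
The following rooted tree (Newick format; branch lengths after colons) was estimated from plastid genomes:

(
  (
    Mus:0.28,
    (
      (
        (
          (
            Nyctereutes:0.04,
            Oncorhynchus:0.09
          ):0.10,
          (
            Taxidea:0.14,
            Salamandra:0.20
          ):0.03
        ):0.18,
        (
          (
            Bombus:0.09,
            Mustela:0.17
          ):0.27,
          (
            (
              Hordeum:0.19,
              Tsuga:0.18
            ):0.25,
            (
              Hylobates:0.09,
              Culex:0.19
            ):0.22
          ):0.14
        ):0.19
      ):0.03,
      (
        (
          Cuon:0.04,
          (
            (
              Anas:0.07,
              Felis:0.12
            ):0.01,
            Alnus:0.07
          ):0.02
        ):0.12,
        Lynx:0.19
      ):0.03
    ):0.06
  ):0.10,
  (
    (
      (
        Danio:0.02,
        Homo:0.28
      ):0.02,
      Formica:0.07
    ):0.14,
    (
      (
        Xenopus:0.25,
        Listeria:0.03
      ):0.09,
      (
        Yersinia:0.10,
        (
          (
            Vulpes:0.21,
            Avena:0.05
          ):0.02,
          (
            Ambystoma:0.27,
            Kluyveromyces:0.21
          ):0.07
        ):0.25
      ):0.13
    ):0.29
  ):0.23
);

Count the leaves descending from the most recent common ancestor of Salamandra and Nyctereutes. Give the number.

4

The MRCA of Salamandra and Nyctereutes is the node subtending ((Nyctereutes,Oncorhynchus),(Taxidea,Salamandra)).
That clade contains 4 terminal taxa: Nyctereutes, Oncorhynchus, Salamandra, Taxidea.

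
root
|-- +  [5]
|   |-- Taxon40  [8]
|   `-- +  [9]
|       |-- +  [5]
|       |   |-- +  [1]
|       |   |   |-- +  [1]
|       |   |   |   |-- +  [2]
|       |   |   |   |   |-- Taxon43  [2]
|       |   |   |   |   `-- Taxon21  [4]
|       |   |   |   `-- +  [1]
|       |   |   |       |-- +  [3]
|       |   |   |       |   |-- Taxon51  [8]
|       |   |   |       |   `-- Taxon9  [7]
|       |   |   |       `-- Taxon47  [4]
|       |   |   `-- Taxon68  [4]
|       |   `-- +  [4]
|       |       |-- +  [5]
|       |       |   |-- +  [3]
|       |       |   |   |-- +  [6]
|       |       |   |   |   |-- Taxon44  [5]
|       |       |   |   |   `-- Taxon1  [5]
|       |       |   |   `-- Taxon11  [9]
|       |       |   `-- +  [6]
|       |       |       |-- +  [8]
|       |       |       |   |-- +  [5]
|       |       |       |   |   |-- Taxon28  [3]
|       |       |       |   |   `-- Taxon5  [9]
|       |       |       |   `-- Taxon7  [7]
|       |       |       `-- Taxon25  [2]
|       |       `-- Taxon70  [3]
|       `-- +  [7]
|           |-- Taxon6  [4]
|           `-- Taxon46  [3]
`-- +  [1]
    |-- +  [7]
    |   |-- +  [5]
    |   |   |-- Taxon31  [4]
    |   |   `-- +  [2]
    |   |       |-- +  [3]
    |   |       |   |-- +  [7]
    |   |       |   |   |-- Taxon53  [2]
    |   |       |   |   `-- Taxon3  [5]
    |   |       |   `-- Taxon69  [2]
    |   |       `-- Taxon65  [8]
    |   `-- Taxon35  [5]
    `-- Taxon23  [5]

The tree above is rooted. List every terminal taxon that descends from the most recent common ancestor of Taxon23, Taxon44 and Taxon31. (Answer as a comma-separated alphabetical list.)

Taxon1, Taxon11, Taxon21, Taxon23, Taxon25, Taxon28, Taxon3, Taxon31, Taxon35, Taxon40, Taxon43, Taxon44, Taxon46, Taxon47, Taxon5, Taxon51, Taxon53, Taxon6, Taxon65, Taxon68, Taxon69, Taxon7, Taxon70, Taxon9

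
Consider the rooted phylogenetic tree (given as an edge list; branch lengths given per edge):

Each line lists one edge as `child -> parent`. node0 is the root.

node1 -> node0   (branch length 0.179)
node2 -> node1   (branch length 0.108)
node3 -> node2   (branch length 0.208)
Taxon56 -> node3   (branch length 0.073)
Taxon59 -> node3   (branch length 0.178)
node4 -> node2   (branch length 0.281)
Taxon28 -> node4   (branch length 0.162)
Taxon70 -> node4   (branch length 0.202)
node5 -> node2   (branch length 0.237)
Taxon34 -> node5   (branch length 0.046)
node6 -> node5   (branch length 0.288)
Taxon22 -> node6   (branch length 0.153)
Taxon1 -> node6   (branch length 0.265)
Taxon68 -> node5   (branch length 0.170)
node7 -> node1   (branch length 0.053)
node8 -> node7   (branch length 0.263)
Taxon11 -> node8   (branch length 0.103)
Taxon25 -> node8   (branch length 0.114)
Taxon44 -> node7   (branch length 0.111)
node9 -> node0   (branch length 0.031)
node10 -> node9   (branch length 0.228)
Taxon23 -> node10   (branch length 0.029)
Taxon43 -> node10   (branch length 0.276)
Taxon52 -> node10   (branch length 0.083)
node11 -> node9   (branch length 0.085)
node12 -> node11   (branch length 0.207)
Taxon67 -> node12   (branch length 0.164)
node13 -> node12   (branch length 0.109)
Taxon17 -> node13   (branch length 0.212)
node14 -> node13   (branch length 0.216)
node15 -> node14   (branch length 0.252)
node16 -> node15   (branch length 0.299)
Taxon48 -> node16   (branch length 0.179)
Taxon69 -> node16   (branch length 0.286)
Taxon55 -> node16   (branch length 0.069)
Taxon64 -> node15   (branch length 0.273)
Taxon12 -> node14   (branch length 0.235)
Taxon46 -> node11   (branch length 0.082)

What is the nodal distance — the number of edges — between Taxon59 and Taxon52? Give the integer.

The MRCA of Taxon59 and Taxon52 is the root of the tree.
From Taxon59 up to that node: 4 branches. From Taxon52 up to the same node: 3 branches. Total: 4 + 3 = 7.

7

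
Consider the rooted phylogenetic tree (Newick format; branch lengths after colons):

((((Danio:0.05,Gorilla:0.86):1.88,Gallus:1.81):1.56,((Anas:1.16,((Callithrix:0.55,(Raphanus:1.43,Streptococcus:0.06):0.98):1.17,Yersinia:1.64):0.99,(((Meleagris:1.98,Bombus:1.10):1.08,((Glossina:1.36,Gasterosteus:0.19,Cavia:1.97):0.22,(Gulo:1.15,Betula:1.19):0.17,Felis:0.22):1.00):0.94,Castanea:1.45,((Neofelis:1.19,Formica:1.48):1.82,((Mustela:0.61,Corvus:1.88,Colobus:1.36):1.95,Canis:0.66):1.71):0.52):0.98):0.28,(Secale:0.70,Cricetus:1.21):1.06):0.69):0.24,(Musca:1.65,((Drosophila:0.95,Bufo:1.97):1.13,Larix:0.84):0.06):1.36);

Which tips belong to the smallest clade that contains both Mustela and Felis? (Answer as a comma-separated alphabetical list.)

Tracing Mustela: it sits inside (Mustela,Corvus,Colobus).
Tracing Felis: it sits inside ((Glossina,Gasterosteus,Cavia),(Gulo,Betula),Felis).
The smallest clade enclosing both is (((Meleagris,Bombus),((Glossina,Gasterosteus,Cavia),(Gulo,Betula),Felis)),Castanea,((Neofelis,Formica),((Mustela,Corvus,Colobus),Canis))); the answer is its 15 terminal taxa in alphabetical order.

Betula, Bombus, Canis, Castanea, Cavia, Colobus, Corvus, Felis, Formica, Gasterosteus, Glossina, Gulo, Meleagris, Mustela, Neofelis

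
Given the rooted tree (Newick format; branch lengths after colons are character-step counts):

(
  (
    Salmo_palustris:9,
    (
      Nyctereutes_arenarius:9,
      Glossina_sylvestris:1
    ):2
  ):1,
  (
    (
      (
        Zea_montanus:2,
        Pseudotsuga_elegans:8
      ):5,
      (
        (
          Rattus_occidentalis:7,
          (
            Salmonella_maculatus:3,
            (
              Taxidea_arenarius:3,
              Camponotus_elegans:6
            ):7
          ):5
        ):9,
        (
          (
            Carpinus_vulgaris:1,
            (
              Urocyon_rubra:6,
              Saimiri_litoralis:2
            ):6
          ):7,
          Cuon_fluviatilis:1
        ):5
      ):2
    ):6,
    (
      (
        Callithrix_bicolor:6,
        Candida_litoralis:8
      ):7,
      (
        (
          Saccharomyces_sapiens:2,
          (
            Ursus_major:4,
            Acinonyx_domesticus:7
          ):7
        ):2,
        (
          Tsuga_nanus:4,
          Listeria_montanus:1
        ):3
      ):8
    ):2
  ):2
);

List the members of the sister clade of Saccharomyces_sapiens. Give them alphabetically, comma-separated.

Acinonyx_domesticus, Ursus_major

Saccharomyces_sapiens attaches to the tree at the node subtending (Saccharomyces_sapiens,(Ursus_major,Acinonyx_domesticus)).
The other lineage descending from that same node — the sister group — is (Ursus_major,Acinonyx_domesticus); its 2 tips in alphabetical order are the answer.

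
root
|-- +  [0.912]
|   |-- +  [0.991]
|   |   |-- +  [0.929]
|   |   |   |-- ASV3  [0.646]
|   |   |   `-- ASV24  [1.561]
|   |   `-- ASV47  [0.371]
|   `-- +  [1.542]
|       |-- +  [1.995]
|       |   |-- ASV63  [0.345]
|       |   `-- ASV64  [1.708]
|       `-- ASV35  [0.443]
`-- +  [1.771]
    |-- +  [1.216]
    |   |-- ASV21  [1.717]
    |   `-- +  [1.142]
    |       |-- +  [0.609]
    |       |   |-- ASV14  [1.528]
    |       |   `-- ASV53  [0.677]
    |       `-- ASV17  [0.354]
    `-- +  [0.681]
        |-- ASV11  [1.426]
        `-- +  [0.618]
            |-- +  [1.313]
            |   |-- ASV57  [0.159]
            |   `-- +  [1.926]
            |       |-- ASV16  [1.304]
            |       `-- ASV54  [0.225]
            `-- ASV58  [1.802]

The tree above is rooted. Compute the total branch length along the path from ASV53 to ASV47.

7.689

The path runs ASV53 → … → MRCA → … → ASV47; the MRCA is the root of the tree.
Branch lengths along that path: 0.677 + 0.609 + 1.142 + 1.216 + 1.771 + 0.912 + 0.991 + 0.371 = 7.689.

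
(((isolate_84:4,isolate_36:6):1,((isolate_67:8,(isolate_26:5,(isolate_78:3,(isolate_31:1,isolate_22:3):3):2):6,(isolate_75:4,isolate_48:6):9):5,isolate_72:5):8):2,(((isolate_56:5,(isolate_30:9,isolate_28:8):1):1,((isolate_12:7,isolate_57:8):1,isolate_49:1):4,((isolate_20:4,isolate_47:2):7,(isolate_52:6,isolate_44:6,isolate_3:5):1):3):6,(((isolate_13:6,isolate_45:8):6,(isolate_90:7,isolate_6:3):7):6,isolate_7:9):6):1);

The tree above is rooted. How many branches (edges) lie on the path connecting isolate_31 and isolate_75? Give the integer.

The MRCA of isolate_31 and isolate_75 is the node subtending (isolate_67,(isolate_26,(isolate_78,(isolate_31,isolate_22))),(isolate_75,isolate_48)).
From isolate_31 up to that node: 4 branches. From isolate_75 up to the same node: 2 branches. Total: 4 + 2 = 6.

6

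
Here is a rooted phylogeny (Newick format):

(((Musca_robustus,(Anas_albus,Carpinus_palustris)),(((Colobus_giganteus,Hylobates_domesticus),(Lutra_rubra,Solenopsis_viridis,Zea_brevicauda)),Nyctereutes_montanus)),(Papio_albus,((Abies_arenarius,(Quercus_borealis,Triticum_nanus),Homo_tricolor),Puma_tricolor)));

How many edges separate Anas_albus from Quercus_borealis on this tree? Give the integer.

The MRCA of Anas_albus and Quercus_borealis is the root of the tree.
From Anas_albus up to that node: 4 branches. From Quercus_borealis up to the same node: 5 branches. Total: 4 + 5 = 9.

9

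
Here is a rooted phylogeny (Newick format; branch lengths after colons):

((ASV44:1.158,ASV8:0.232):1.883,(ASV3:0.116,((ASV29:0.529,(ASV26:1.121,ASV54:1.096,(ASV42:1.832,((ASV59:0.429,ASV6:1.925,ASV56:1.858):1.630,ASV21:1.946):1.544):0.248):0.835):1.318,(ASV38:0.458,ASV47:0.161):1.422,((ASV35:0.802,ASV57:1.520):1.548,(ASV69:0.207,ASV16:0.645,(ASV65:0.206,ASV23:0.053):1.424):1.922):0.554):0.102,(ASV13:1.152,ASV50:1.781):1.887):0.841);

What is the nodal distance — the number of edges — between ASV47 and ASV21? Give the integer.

The MRCA of ASV47 and ASV21 is the node subtending ((ASV29,(ASV26,ASV54,(ASV42,((ASV59,ASV6,ASV56),ASV21)))),(ASV38,ASV47),((ASV35,ASV57),(ASV69,ASV16,(ASV65,ASV23)))).
From ASV47 up to that node: 2 branches. From ASV21 up to the same node: 5 branches. Total: 2 + 5 = 7.

7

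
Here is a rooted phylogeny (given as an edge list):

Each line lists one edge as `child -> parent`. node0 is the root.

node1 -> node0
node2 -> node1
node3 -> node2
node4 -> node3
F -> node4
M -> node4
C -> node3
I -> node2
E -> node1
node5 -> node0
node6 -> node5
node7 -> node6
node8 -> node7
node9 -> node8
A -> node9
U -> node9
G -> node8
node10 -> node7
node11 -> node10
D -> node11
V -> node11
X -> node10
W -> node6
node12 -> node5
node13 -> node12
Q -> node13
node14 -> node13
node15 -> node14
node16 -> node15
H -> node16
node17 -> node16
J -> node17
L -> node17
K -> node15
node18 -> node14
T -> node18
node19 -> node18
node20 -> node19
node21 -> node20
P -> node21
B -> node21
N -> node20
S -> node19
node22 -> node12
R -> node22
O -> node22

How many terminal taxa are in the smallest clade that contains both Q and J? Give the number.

10

The MRCA of Q and J is the node subtending (Q,(((H,(J,L)),K),(T,(((P,B),N),S)))).
That clade contains 10 terminal taxa: B, H, J, K, L, N, P, Q, S, T.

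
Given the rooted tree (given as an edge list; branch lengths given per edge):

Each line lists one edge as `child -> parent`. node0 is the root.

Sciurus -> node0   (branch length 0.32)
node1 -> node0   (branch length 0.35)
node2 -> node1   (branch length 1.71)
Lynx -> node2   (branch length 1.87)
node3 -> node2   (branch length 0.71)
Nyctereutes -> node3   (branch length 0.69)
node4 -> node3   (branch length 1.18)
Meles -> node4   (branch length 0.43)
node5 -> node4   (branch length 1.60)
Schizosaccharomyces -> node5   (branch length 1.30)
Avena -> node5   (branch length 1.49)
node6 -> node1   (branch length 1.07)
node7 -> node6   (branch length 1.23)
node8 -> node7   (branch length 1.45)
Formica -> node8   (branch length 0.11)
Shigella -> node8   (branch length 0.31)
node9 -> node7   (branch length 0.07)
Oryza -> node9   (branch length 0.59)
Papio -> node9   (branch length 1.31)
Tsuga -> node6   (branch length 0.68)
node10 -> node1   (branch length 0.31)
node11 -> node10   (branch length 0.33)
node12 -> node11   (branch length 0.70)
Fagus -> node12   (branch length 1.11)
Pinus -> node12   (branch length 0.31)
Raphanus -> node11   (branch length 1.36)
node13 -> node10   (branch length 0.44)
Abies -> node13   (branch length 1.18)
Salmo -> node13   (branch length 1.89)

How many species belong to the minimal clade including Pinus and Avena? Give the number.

The MRCA of Pinus and Avena is the node subtending ((Lynx,(Nyctereutes,(Meles,(Schizosaccharomyces,Avena)))),(((Formica,Shigella),(Oryza,Papio)),Tsuga),(((Fagus,Pinus),Raphanus),(Abies,Salmo))).
That clade contains 15 terminal taxa: Abies, Avena, Fagus, Formica, Lynx, Meles, Nyctereutes, Oryza, Papio, Pinus, Raphanus, Salmo, Schizosaccharomyces, Shigella, Tsuga.

15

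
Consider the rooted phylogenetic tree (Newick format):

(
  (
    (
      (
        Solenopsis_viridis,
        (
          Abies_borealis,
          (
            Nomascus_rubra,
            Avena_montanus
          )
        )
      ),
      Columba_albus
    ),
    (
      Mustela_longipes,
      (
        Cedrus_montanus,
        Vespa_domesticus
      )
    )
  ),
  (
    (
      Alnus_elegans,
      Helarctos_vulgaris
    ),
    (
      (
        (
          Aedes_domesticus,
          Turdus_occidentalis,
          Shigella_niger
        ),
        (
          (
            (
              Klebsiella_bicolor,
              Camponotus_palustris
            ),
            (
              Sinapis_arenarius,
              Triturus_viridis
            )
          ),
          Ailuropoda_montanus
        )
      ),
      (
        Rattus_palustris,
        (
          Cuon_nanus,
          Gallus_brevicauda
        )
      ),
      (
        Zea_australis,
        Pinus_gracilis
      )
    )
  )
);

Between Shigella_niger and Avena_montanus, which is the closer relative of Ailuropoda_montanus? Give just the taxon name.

Shigella_niger

The MRCA of Ailuropoda_montanus and Shigella_niger subtends ((Aedes_domesticus,Turdus_occidentalis,Shigella_niger),(((Klebsiella_bicolor,Camponotus_palustris),(Sinapis_arenarius,Triturus_viridis)),Ailuropoda_montanus)) (8 taxa).
The MRCA of Ailuropoda_montanus and Avena_montanus is the root, subtending the entire tree (23 taxa).
The first is nested inside the second, so Ailuropoda_montanus shares a more recent common ancestor with Shigella_niger.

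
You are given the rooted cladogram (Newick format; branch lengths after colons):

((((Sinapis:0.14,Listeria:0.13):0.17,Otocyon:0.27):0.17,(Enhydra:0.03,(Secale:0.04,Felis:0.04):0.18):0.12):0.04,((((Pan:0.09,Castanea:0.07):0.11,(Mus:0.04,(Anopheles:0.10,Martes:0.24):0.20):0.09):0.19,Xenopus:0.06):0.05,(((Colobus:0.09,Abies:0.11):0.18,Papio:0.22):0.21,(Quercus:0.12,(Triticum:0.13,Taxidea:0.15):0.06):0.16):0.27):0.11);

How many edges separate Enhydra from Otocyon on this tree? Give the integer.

4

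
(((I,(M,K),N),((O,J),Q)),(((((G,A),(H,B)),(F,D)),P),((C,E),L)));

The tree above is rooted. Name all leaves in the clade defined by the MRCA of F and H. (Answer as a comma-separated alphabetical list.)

Tracing F: it sits inside (F,D).
Tracing H: it sits inside (H,B).
The smallest clade enclosing both is (((G,A),(H,B)),(F,D)); the answer is its 6 terminal taxa in alphabetical order.

A, B, D, F, G, H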